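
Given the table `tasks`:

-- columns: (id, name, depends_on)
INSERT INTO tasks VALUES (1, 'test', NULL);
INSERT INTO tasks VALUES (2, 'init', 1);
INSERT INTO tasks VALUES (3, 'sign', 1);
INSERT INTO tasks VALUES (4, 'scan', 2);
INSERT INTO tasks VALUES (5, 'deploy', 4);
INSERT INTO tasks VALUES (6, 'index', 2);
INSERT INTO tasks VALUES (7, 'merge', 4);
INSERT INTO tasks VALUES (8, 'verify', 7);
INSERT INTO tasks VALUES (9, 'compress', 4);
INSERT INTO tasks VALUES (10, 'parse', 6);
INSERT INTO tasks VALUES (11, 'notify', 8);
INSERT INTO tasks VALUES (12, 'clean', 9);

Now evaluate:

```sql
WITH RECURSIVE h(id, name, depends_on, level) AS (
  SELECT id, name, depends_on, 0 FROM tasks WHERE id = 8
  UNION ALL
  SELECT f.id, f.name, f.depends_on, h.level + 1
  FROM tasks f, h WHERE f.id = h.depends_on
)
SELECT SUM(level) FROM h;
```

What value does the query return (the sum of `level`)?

Base: id=8 (verify), depends_on=7, level 0.
Iteration 1: join on id=7 -> merge (id 7, depends_on=4, level 1).
Iteration 2: join on id=4 -> scan (id 4, depends_on=2, level 2).
Iteration 3: join on id=2 -> init (id 2, depends_on=1, level 3).
Iteration 4: join on id=1 -> test (id 1, depends_on=NULL, level 4).
Iteration 5: depends_on is NULL; no match; recursion stops.
SUM(level) = 0 + 1 + 2 + 3 + 4 = 10.

10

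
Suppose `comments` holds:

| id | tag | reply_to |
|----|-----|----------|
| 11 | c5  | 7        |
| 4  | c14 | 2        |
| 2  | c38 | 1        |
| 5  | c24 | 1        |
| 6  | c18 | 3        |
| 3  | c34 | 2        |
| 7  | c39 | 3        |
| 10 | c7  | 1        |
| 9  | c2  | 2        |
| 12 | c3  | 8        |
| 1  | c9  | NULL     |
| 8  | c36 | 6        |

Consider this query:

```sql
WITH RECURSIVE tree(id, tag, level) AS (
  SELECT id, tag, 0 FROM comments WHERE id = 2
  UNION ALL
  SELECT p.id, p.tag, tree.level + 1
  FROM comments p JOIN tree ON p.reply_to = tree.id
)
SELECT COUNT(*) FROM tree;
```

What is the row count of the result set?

Base: id=2 (c38) at level 0.
Iteration 1: rows with reply_to in {2} -> c34 (id 3, level 1), c14 (id 4, level 1), c2 (id 9, level 1).
Iteration 2: rows with reply_to in {3,4,9} -> c18 (id 6, level 2), c39 (id 7, level 2).
Iteration 3: rows with reply_to in {6,7} -> c36 (id 8, level 3), c5 (id 11, level 3).
Iteration 4: rows with reply_to in {8,11} -> c3 (id 12, level 4).
Iteration 5: no rows with reply_to in {12}; recursion stops.
Total rows emitted: 9.

9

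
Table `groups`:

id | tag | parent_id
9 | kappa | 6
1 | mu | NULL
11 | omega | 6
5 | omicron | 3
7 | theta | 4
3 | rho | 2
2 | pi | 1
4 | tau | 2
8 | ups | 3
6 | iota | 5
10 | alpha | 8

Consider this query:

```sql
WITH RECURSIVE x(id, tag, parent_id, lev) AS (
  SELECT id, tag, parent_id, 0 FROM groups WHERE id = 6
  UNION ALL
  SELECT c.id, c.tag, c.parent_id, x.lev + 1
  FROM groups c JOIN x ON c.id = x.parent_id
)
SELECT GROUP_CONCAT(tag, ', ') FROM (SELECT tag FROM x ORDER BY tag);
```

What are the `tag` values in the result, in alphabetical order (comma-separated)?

Base: id=6 (iota), parent_id=5, lev 0.
Iteration 1: join on id=5 -> omicron (id 5, parent_id=3, lev 1).
Iteration 2: join on id=3 -> rho (id 3, parent_id=2, lev 2).
Iteration 3: join on id=2 -> pi (id 2, parent_id=1, lev 3).
Iteration 4: join on id=1 -> mu (id 1, parent_id=NULL, lev 4).
Iteration 5: parent_id is NULL; no match; recursion stops.

iota, mu, omicron, pi, rho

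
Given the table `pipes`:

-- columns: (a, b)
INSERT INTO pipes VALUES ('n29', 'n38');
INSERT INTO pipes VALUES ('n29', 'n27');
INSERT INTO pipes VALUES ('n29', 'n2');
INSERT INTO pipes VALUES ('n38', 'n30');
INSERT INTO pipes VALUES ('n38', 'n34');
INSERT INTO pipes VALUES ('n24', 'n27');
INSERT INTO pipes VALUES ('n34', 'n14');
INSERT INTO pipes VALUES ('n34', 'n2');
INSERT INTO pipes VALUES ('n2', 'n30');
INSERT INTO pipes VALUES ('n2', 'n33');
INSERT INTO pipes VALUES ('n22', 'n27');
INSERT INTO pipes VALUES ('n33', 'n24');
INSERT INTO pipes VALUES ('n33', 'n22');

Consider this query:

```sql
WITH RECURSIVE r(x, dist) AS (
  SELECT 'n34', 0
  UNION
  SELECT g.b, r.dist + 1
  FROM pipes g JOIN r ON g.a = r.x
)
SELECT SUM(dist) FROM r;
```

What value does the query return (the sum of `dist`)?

Base: (n34, dist=0).
Iteration 1: edges from {n34} -> (n14, dist=1), (n2, dist=1).
Iteration 2: edges from {n14,n2} -> (n30, dist=2), (n33, dist=2).
Iteration 3: edges from {n30,n33} -> (n22, dist=3), (n24, dist=3).
Iteration 4: edges from {n22,n24} -> (n27, dist=4). [UNION drops 1 duplicate row(s)]
Iteration 5: no outgoing edges from {n27}; recursion stops.
SUM(dist) = 0 + 1 + 1 + 2 + 2 + 3 + 3 + 4 = 16.

16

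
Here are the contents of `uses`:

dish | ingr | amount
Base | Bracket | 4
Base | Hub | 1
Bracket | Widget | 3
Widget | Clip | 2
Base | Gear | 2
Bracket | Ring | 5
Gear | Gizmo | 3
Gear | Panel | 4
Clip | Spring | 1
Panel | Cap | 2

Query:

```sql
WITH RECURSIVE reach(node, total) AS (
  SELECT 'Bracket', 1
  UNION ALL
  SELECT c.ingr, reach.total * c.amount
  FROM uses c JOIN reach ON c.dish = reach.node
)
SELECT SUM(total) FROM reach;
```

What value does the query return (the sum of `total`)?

21

Base: (Bracket, total=1).
Iteration 1: components of {Bracket} -> Ring = 1*5 = 5, Widget = 1*3 = 3.
Iteration 2: components of {Ring,Widget} -> Clip = 3*2 = 6.
Iteration 3: components of {Clip} -> Spring = 6*1 = 6.
Iteration 4: no further components; recursion stops.
SUM(total) = 1 + 3 + 5 + 6 + 6 = 21.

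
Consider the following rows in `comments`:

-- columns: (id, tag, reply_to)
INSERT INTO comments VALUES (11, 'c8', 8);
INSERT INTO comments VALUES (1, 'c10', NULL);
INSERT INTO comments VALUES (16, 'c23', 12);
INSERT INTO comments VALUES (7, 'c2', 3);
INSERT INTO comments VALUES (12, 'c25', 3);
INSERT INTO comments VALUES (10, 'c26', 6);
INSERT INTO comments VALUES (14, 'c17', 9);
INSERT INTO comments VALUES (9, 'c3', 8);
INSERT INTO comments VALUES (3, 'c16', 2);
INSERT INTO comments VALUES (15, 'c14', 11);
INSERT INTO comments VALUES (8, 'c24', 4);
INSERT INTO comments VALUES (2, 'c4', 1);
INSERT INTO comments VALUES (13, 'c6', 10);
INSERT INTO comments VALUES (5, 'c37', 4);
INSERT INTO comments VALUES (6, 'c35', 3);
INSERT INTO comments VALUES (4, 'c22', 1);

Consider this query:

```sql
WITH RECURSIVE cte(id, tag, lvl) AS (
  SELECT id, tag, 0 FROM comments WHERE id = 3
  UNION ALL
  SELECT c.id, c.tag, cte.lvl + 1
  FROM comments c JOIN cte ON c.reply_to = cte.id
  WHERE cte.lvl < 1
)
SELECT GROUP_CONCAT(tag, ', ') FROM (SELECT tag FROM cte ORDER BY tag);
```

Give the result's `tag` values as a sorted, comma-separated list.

c16, c2, c25, c35

Base: id=3 (c16) at lvl 0.
Iteration 1: rows with reply_to in {3} -> c35 (id 6, lvl 1), c2 (id 7, lvl 1), c25 (id 12, lvl 1).
Iteration 2: lvl < 1 fails for all current rows; recursion stops.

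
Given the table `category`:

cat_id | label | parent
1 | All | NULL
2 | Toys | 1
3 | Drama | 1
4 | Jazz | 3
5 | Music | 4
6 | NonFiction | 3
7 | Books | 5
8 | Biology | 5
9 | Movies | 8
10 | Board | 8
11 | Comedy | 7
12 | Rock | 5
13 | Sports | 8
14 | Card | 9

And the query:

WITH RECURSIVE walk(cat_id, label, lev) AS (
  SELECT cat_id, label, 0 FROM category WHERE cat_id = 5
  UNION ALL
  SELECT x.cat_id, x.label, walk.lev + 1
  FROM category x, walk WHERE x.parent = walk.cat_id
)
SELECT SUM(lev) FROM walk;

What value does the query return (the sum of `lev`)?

14

Base: cat_id=5 (Music) at lev 0.
Iteration 1: rows with parent in {5} -> Books (id 7, lev 1), Biology (id 8, lev 1), Rock (id 12, lev 1).
Iteration 2: rows with parent in {7,8,12} -> Movies (id 9, lev 2), Board (id 10, lev 2), Comedy (id 11, lev 2), Sports (id 13, lev 2).
Iteration 3: rows with parent in {9,10,11,13} -> Card (id 14, lev 3).
Iteration 4: no rows with parent in {14}; recursion stops.
SUM(lev) = 0 + 1 + 1 + 1 + 2 + 2 + 2 + 2 + 3 = 14.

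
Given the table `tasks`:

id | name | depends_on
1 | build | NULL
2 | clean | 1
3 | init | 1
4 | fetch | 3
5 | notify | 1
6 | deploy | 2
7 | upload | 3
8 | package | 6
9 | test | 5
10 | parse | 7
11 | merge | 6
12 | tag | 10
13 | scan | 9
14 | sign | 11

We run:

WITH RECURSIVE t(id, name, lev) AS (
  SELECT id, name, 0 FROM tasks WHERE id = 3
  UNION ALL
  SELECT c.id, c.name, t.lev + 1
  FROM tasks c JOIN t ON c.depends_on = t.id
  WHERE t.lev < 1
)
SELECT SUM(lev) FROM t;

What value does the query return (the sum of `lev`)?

2

Base: id=3 (init) at lev 0.
Iteration 1: rows with depends_on in {3} -> fetch (id 4, lev 1), upload (id 7, lev 1).
Iteration 2: lev < 1 fails for all current rows; recursion stops.
SUM(lev) = 0 + 1 + 1 = 2.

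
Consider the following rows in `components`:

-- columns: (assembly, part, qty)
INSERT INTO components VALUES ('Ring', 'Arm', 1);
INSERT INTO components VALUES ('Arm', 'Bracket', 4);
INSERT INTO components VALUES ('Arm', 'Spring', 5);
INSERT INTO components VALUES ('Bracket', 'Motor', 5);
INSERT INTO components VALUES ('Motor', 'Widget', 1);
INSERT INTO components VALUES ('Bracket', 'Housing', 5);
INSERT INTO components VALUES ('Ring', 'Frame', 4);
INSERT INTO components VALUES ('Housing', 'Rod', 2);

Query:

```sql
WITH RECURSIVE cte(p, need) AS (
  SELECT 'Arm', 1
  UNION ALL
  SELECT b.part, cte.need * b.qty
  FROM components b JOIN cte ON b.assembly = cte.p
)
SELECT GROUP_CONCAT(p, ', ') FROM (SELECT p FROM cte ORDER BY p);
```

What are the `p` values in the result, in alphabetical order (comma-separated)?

Base: (Arm, need=1).
Iteration 1: components of {Arm} -> Bracket = 1*4 = 4, Spring = 1*5 = 5.
Iteration 2: components of {Bracket,Spring} -> Housing = 4*5 = 20, Motor = 4*5 = 20.
Iteration 3: components of {Housing,Motor} -> Rod = 20*2 = 40, Widget = 20*1 = 20.
Iteration 4: no further components; recursion stops.

Arm, Bracket, Housing, Motor, Rod, Spring, Widget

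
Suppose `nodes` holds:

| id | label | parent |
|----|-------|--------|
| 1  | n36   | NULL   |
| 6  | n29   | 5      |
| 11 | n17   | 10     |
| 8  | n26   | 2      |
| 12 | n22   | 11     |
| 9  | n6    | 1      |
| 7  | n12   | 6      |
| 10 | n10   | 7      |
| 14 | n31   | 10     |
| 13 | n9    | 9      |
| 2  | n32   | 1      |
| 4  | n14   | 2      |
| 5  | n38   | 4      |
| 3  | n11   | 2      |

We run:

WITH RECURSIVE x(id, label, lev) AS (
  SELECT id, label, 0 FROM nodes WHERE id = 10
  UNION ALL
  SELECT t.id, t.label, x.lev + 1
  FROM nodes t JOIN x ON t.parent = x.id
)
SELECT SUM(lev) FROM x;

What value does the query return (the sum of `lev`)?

Base: id=10 (n10) at lev 0.
Iteration 1: rows with parent in {10} -> n17 (id 11, lev 1), n31 (id 14, lev 1).
Iteration 2: rows with parent in {11,14} -> n22 (id 12, lev 2).
Iteration 3: no rows with parent in {12}; recursion stops.
SUM(lev) = 0 + 1 + 1 + 2 = 4.

4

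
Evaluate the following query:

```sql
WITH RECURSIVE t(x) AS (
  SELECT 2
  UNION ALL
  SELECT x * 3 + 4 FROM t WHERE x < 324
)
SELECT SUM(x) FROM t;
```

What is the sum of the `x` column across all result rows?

1444

Base: x=2.
Iteration 1: 2 < 324 holds -> x = 2 * 3 + 4 = 10.
Iteration 2: 10 < 324 holds -> x = 10 * 3 + 4 = 34.
Iteration 3: 34 < 324 holds -> x = 34 * 3 + 4 = 106.
Iteration 4: 106 < 324 holds -> x = 106 * 3 + 4 = 322.
Iteration 5: 322 < 324 holds -> x = 322 * 3 + 4 = 970.
Iteration 6: 970 < 324 fails; recursion stops.
SUM(x) = 2 + 10 + 34 + 106 + 322 + 970 = 1444.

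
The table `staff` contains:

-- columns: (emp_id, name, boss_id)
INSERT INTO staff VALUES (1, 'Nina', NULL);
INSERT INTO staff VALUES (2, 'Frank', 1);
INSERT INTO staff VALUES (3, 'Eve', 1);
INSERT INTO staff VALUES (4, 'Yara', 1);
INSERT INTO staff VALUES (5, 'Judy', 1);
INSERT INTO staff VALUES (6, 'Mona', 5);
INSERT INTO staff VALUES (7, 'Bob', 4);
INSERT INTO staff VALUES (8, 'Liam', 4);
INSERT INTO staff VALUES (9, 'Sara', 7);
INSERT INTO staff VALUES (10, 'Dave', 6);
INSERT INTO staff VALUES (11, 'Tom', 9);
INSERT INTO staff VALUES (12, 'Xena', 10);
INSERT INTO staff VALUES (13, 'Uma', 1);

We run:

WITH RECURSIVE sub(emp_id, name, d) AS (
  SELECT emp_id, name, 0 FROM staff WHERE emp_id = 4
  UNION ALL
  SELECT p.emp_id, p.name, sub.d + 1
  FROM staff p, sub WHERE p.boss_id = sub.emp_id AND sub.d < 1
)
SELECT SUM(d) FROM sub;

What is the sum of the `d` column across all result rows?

2

Base: emp_id=4 (Yara) at d 0.
Iteration 1: rows with boss_id in {4} -> Bob (id 7, d 1), Liam (id 8, d 1).
Iteration 2: d < 1 fails for all current rows; recursion stops.
SUM(d) = 0 + 1 + 1 = 2.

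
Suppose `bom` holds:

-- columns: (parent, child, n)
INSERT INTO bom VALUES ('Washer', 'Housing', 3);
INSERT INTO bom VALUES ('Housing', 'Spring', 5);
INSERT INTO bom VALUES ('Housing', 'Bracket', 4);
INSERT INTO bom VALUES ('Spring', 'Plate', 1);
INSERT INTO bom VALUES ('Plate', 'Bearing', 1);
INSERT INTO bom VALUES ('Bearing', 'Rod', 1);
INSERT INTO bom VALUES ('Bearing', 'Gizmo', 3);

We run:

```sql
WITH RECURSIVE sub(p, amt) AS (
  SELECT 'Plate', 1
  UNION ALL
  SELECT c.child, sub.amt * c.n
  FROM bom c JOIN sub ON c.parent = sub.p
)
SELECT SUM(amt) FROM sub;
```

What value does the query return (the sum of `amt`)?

6

Base: (Plate, amt=1).
Iteration 1: components of {Plate} -> Bearing = 1*1 = 1.
Iteration 2: components of {Bearing} -> Gizmo = 1*3 = 3, Rod = 1*1 = 1.
Iteration 3: no further components; recursion stops.
SUM(amt) = 1 + 1 + 1 + 3 = 6.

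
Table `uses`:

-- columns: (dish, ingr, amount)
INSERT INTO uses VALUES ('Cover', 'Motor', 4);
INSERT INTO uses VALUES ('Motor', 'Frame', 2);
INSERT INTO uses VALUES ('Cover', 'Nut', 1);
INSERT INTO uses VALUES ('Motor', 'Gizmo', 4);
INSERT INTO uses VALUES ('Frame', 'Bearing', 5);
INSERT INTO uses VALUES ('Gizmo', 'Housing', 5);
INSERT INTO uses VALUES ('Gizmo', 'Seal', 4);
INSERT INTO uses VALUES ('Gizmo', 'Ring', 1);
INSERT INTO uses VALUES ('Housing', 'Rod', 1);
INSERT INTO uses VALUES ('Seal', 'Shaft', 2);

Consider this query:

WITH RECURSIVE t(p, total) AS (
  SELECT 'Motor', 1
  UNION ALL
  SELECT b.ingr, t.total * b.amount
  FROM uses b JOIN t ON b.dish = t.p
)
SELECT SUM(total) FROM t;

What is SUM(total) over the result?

Base: (Motor, total=1).
Iteration 1: components of {Motor} -> Frame = 1*2 = 2, Gizmo = 1*4 = 4.
Iteration 2: components of {Frame,Gizmo} -> Bearing = 2*5 = 10, Housing = 4*5 = 20, Ring = 4*1 = 4, Seal = 4*4 = 16.
Iteration 3: components of {Bearing,Housing,Ring,Seal} -> Rod = 20*1 = 20, Shaft = 16*2 = 32.
Iteration 4: no further components; recursion stops.
SUM(total) = 1 + 2 + 4 + 10 + 20 + 16 + 4 + 20 + 32 = 109.

109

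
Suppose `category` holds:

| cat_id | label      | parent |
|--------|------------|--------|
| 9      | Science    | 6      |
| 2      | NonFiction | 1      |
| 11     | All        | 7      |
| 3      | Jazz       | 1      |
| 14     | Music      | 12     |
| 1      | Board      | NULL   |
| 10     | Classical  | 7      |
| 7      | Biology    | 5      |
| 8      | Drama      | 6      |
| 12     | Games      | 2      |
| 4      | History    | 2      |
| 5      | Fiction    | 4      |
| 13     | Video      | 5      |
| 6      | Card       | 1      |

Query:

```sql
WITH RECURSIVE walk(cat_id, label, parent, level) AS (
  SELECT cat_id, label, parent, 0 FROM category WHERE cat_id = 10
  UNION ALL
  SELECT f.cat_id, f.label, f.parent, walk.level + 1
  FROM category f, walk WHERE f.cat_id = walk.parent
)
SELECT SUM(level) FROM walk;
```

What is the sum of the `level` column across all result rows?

Base: cat_id=10 (Classical), parent=7, level 0.
Iteration 1: join on cat_id=7 -> Biology (id 7, parent=5, level 1).
Iteration 2: join on cat_id=5 -> Fiction (id 5, parent=4, level 2).
Iteration 3: join on cat_id=4 -> History (id 4, parent=2, level 3).
Iteration 4: join on cat_id=2 -> NonFiction (id 2, parent=1, level 4).
Iteration 5: join on cat_id=1 -> Board (id 1, parent=NULL, level 5).
Iteration 6: parent is NULL; no match; recursion stops.
SUM(level) = 0 + 1 + 2 + 3 + 4 + 5 = 15.

15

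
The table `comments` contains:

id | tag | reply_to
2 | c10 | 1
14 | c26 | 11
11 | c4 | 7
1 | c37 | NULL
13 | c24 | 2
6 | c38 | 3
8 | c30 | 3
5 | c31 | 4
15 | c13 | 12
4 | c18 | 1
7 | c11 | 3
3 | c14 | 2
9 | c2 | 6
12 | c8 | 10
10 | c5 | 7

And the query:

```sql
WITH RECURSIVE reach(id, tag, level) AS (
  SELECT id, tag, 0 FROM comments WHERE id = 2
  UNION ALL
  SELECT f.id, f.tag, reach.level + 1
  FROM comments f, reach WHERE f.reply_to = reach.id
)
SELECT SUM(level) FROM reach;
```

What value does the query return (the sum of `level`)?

30

Base: id=2 (c10) at level 0.
Iteration 1: rows with reply_to in {2} -> c14 (id 3, level 1), c24 (id 13, level 1).
Iteration 2: rows with reply_to in {3,13} -> c38 (id 6, level 2), c11 (id 7, level 2), c30 (id 8, level 2).
Iteration 3: rows with reply_to in {6,7,8} -> c2 (id 9, level 3), c5 (id 10, level 3), c4 (id 11, level 3).
Iteration 4: rows with reply_to in {9,10,11} -> c8 (id 12, level 4), c26 (id 14, level 4).
Iteration 5: rows with reply_to in {12,14} -> c13 (id 15, level 5).
Iteration 6: no rows with reply_to in {15}; recursion stops.
SUM(level) = 0 + 1 + 1 + 2 + 2 + 2 + 3 + 3 + 3 + 4 + 4 + 5 = 30.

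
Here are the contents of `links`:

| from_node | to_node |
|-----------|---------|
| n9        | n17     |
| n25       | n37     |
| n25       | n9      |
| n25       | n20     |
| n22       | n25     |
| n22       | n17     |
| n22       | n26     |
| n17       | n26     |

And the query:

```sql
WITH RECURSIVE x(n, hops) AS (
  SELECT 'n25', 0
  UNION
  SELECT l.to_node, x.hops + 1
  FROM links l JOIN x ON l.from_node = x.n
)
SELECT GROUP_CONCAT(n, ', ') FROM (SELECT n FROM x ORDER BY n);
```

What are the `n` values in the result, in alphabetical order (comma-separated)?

n17, n20, n25, n26, n37, n9

Base: (n25, hops=0).
Iteration 1: edges from {n25} -> (n20, hops=1), (n37, hops=1), (n9, hops=1).
Iteration 2: edges from {n20,n37,n9} -> (n17, hops=2).
Iteration 3: edges from {n17} -> (n26, hops=3).
Iteration 4: no outgoing edges from {n26}; recursion stops.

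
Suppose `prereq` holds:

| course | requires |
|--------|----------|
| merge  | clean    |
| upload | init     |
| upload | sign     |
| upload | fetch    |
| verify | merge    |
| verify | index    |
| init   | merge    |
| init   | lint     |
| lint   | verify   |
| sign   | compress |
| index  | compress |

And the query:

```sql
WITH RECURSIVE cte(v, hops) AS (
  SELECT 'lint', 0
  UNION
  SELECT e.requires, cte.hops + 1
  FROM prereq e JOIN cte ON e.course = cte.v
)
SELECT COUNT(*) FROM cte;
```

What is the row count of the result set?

Base: (lint, hops=0).
Iteration 1: edges from {lint} -> (verify, hops=1).
Iteration 2: edges from {verify} -> (index, hops=2), (merge, hops=2).
Iteration 3: edges from {index,merge} -> (clean, hops=3), (compress, hops=3).
Iteration 4: no outgoing edges from {clean,compress}; recursion stops.
Total rows emitted: 6.

6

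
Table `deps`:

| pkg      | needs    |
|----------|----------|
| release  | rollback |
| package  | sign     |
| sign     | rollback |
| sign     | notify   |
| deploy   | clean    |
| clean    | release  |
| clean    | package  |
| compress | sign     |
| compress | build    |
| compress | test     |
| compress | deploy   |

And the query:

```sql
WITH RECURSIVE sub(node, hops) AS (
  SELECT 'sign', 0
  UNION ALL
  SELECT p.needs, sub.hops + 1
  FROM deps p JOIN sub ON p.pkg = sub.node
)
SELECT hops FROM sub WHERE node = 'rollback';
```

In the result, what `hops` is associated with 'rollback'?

1

Base: (sign, hops=0).
Iteration 1: edges from {sign} -> (notify, hops=1), (rollback, hops=1).
Iteration 2: no outgoing edges from {notify,rollback}; recursion stops.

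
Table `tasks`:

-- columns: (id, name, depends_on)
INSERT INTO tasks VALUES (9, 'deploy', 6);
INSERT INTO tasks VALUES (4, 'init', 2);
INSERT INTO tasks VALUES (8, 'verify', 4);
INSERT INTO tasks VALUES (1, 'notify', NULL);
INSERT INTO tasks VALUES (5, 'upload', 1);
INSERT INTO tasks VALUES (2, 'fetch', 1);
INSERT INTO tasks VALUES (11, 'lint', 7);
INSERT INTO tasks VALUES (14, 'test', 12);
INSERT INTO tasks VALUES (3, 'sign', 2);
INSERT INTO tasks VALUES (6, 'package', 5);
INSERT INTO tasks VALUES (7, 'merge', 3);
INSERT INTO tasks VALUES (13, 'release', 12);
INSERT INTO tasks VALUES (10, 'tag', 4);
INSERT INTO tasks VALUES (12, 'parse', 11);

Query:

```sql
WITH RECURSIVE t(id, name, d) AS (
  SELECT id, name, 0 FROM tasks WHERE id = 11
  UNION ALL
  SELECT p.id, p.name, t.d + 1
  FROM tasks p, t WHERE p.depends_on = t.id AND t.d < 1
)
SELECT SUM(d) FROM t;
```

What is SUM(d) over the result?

1

Base: id=11 (lint) at d 0.
Iteration 1: rows with depends_on in {11} -> parse (id 12, d 1).
Iteration 2: d < 1 fails for all current rows; recursion stops.
SUM(d) = 0 + 1 = 1.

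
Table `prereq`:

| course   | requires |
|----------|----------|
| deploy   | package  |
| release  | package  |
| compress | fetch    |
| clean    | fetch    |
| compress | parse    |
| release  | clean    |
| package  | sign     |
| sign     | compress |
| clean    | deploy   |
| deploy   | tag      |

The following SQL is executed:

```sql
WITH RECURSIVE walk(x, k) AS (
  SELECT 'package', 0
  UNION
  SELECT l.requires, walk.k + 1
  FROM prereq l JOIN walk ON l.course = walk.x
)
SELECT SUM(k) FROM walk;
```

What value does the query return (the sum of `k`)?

Base: (package, k=0).
Iteration 1: edges from {package} -> (sign, k=1).
Iteration 2: edges from {sign} -> (compress, k=2).
Iteration 3: edges from {compress} -> (fetch, k=3), (parse, k=3).
Iteration 4: no outgoing edges from {fetch,parse}; recursion stops.
SUM(k) = 0 + 1 + 2 + 3 + 3 = 9.

9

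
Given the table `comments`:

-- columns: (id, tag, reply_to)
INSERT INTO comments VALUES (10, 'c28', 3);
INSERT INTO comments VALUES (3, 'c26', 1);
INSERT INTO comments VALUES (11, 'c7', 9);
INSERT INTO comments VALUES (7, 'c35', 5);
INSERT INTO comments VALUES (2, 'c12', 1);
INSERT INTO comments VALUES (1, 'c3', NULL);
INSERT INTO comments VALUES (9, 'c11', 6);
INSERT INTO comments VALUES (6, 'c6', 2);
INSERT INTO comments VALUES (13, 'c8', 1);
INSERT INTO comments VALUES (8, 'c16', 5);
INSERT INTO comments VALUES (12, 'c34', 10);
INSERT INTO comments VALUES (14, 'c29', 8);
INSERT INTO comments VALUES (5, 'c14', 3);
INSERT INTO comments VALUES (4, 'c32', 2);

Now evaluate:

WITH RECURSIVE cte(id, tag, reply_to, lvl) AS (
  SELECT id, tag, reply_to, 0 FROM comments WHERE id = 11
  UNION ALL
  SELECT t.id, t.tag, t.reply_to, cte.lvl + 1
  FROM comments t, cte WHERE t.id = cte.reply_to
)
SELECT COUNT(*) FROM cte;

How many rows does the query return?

Base: id=11 (c7), reply_to=9, lvl 0.
Iteration 1: join on id=9 -> c11 (id 9, reply_to=6, lvl 1).
Iteration 2: join on id=6 -> c6 (id 6, reply_to=2, lvl 2).
Iteration 3: join on id=2 -> c12 (id 2, reply_to=1, lvl 3).
Iteration 4: join on id=1 -> c3 (id 1, reply_to=NULL, lvl 4).
Iteration 5: reply_to is NULL; no match; recursion stops.
Total rows emitted: 5.

5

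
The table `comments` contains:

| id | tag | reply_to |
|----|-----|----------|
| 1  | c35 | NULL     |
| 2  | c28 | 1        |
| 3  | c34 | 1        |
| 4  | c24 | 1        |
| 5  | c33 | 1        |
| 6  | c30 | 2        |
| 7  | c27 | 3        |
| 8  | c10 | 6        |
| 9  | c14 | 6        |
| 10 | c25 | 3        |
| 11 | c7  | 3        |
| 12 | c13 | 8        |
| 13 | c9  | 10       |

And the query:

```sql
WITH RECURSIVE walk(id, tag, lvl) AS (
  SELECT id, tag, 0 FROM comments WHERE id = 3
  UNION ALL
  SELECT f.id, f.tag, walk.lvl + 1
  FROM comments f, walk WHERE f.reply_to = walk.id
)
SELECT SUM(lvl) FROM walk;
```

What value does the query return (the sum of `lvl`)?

5

Base: id=3 (c34) at lvl 0.
Iteration 1: rows with reply_to in {3} -> c27 (id 7, lvl 1), c25 (id 10, lvl 1), c7 (id 11, lvl 1).
Iteration 2: rows with reply_to in {7,10,11} -> c9 (id 13, lvl 2).
Iteration 3: no rows with reply_to in {13}; recursion stops.
SUM(lvl) = 0 + 1 + 1 + 1 + 2 = 5.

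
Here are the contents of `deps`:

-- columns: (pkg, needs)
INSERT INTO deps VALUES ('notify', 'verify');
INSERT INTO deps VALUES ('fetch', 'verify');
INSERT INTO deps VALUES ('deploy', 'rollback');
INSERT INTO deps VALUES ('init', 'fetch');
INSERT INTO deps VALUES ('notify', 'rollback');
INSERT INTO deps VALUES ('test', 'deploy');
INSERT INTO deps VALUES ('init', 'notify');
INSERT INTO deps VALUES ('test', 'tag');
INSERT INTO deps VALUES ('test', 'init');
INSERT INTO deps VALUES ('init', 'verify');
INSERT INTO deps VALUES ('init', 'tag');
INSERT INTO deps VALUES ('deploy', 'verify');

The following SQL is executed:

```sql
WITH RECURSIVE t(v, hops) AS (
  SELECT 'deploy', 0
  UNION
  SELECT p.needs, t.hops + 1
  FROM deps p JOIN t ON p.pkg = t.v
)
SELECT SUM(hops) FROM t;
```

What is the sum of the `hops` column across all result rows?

2

Base: (deploy, hops=0).
Iteration 1: edges from {deploy} -> (rollback, hops=1), (verify, hops=1).
Iteration 2: no outgoing edges from {rollback,verify}; recursion stops.
SUM(hops) = 0 + 1 + 1 = 2.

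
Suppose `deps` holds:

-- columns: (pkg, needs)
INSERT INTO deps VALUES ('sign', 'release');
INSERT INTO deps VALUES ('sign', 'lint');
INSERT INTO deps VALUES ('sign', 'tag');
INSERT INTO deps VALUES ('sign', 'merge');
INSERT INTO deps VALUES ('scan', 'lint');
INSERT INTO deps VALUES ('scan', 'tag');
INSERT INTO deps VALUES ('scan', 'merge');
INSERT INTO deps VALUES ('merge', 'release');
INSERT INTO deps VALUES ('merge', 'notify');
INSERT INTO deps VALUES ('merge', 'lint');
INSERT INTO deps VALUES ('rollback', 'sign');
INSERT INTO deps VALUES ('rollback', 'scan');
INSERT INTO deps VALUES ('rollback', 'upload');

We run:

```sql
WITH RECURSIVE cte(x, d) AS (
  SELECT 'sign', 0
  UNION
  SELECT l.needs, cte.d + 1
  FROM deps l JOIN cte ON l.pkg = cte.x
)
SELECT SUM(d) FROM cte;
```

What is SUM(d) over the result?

10

Base: (sign, d=0).
Iteration 1: edges from {sign} -> (lint, d=1), (merge, d=1), (release, d=1), (tag, d=1).
Iteration 2: edges from {lint,merge,release,tag} -> (lint, d=2), (notify, d=2), (release, d=2).
Iteration 3: no outgoing edges from {lint,notify,release}; recursion stops.
SUM(d) = 0 + 1 + 1 + 1 + 1 + 2 + 2 + 2 = 10.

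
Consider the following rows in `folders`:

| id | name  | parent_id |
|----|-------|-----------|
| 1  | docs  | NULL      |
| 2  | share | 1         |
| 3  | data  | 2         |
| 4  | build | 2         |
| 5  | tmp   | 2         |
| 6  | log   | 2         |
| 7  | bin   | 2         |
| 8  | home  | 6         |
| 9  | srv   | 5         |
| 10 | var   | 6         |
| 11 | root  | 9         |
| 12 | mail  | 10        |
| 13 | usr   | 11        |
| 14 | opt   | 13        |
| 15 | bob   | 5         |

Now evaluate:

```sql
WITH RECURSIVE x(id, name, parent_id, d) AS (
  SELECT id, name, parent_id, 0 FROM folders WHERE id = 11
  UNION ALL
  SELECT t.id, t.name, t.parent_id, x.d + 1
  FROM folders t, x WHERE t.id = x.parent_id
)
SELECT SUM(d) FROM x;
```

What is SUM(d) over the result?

Base: id=11 (root), parent_id=9, d 0.
Iteration 1: join on id=9 -> srv (id 9, parent_id=5, d 1).
Iteration 2: join on id=5 -> tmp (id 5, parent_id=2, d 2).
Iteration 3: join on id=2 -> share (id 2, parent_id=1, d 3).
Iteration 4: join on id=1 -> docs (id 1, parent_id=NULL, d 4).
Iteration 5: parent_id is NULL; no match; recursion stops.
SUM(d) = 0 + 1 + 2 + 3 + 4 = 10.

10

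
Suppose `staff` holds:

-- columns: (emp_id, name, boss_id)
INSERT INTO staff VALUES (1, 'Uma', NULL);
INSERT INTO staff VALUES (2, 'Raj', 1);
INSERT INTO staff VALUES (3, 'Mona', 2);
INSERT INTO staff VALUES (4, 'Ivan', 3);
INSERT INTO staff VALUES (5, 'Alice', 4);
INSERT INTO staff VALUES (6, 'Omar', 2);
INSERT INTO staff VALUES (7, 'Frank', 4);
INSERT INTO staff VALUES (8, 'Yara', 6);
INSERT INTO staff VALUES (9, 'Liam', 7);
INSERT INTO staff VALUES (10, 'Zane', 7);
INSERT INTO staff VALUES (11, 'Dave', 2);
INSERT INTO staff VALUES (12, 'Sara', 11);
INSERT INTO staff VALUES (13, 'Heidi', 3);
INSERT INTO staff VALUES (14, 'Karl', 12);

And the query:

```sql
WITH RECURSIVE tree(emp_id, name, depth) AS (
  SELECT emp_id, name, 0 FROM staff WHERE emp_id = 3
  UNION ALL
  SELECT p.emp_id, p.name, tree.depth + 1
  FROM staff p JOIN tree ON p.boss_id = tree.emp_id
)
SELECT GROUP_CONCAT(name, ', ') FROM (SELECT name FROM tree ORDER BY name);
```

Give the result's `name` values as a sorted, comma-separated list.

Alice, Frank, Heidi, Ivan, Liam, Mona, Zane

Base: emp_id=3 (Mona) at depth 0.
Iteration 1: rows with boss_id in {3} -> Ivan (id 4, depth 1), Heidi (id 13, depth 1).
Iteration 2: rows with boss_id in {4,13} -> Alice (id 5, depth 2), Frank (id 7, depth 2).
Iteration 3: rows with boss_id in {5,7} -> Liam (id 9, depth 3), Zane (id 10, depth 3).
Iteration 4: no rows with boss_id in {9,10}; recursion stops.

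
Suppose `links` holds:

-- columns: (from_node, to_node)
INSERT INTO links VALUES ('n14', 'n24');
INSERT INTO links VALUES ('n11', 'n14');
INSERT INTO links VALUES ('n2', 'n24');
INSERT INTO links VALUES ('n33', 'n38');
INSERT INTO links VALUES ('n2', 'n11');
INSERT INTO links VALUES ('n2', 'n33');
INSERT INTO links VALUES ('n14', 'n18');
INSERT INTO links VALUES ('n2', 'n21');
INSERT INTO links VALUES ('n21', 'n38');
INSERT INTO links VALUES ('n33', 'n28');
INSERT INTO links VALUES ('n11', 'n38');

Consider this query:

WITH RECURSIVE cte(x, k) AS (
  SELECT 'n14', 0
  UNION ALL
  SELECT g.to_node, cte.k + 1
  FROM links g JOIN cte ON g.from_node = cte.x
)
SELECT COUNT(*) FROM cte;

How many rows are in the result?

Base: (n14, k=0).
Iteration 1: edges from {n14} -> (n18, k=1), (n24, k=1).
Iteration 2: no outgoing edges from {n18,n24}; recursion stops.
Total rows emitted: 3.

3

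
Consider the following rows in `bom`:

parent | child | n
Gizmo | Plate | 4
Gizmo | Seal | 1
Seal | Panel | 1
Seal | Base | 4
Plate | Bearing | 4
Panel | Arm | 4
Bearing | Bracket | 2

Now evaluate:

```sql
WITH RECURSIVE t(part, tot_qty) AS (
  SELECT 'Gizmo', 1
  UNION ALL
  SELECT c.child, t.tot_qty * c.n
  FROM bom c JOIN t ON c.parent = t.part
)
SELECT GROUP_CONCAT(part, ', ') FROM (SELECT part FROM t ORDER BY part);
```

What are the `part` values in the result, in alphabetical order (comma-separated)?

Arm, Base, Bearing, Bracket, Gizmo, Panel, Plate, Seal

Base: (Gizmo, tot_qty=1).
Iteration 1: components of {Gizmo} -> Plate = 1*4 = 4, Seal = 1*1 = 1.
Iteration 2: components of {Plate,Seal} -> Base = 1*4 = 4, Bearing = 4*4 = 16, Panel = 1*1 = 1.
Iteration 3: components of {Base,Bearing,Panel} -> Arm = 1*4 = 4, Bracket = 16*2 = 32.
Iteration 4: no further components; recursion stops.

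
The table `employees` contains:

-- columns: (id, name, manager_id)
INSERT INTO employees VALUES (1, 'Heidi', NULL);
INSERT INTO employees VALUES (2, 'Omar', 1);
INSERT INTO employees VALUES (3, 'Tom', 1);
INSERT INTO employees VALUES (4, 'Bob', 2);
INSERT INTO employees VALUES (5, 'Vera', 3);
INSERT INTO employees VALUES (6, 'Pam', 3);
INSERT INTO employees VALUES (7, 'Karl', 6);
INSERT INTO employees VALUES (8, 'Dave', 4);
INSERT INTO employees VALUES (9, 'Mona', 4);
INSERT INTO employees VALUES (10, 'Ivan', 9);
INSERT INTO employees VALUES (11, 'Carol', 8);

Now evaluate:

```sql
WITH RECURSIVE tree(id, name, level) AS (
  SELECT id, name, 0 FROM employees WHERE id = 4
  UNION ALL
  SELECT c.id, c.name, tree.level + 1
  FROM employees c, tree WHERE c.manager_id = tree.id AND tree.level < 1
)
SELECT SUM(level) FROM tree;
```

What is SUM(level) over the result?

Base: id=4 (Bob) at level 0.
Iteration 1: rows with manager_id in {4} -> Dave (id 8, level 1), Mona (id 9, level 1).
Iteration 2: level < 1 fails for all current rows; recursion stops.
SUM(level) = 0 + 1 + 1 = 2.

2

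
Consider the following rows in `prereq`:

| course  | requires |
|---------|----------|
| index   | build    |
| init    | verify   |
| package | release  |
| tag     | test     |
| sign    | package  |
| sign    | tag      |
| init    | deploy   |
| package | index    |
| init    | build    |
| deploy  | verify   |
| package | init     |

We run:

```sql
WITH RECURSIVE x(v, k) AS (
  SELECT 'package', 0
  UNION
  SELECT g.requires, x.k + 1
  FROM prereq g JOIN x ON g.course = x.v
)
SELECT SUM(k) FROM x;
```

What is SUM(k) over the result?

12

Base: (package, k=0).
Iteration 1: edges from {package} -> (index, k=1), (init, k=1), (release, k=1).
Iteration 2: edges from {index,init,release} -> (build, k=2), (deploy, k=2), (verify, k=2). [UNION drops 1 duplicate row(s)]
Iteration 3: edges from {build,deploy,verify} -> (verify, k=3).
Iteration 4: no outgoing edges from {verify}; recursion stops.
SUM(k) = 0 + 1 + 1 + 1 + 2 + 2 + 2 + 3 = 12.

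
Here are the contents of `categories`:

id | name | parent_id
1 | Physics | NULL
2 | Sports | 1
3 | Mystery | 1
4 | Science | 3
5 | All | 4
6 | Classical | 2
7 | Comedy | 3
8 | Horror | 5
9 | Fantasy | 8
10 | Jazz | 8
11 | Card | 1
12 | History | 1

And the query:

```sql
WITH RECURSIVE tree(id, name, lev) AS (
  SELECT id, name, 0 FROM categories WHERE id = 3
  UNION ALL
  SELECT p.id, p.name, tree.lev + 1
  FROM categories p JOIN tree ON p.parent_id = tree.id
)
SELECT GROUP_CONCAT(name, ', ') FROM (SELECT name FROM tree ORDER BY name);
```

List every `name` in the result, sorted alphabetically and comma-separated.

Base: id=3 (Mystery) at lev 0.
Iteration 1: rows with parent_id in {3} -> Science (id 4, lev 1), Comedy (id 7, lev 1).
Iteration 2: rows with parent_id in {4,7} -> All (id 5, lev 2).
Iteration 3: rows with parent_id in {5} -> Horror (id 8, lev 3).
Iteration 4: rows with parent_id in {8} -> Fantasy (id 9, lev 4), Jazz (id 10, lev 4).
Iteration 5: no rows with parent_id in {9,10}; recursion stops.

All, Comedy, Fantasy, Horror, Jazz, Mystery, Science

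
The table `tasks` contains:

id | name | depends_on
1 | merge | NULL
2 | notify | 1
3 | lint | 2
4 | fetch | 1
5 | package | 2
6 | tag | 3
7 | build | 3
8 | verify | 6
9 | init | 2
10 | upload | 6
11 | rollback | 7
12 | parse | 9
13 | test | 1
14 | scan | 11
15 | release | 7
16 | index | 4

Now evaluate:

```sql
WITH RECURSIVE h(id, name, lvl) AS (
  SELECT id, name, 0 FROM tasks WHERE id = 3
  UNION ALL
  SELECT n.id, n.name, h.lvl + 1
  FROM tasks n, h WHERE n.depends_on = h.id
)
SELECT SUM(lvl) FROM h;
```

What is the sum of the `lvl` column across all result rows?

Base: id=3 (lint) at lvl 0.
Iteration 1: rows with depends_on in {3} -> tag (id 6, lvl 1), build (id 7, lvl 1).
Iteration 2: rows with depends_on in {6,7} -> verify (id 8, lvl 2), upload (id 10, lvl 2), rollback (id 11, lvl 2), release (id 15, lvl 2).
Iteration 3: rows with depends_on in {8,10,11,15} -> scan (id 14, lvl 3).
Iteration 4: no rows with depends_on in {14}; recursion stops.
SUM(lvl) = 0 + 1 + 1 + 2 + 2 + 2 + 2 + 3 = 13.

13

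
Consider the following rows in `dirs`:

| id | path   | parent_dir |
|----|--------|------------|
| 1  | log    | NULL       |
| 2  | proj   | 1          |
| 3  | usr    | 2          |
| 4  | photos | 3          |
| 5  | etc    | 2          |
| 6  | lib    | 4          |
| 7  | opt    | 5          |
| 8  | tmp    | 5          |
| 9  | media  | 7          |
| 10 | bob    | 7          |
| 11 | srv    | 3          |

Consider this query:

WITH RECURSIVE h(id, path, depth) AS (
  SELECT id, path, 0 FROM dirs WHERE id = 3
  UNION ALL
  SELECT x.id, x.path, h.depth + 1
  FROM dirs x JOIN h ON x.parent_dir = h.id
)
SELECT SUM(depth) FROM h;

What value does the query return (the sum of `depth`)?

Base: id=3 (usr) at depth 0.
Iteration 1: rows with parent_dir in {3} -> photos (id 4, depth 1), srv (id 11, depth 1).
Iteration 2: rows with parent_dir in {4,11} -> lib (id 6, depth 2).
Iteration 3: no rows with parent_dir in {6}; recursion stops.
SUM(depth) = 0 + 1 + 1 + 2 = 4.

4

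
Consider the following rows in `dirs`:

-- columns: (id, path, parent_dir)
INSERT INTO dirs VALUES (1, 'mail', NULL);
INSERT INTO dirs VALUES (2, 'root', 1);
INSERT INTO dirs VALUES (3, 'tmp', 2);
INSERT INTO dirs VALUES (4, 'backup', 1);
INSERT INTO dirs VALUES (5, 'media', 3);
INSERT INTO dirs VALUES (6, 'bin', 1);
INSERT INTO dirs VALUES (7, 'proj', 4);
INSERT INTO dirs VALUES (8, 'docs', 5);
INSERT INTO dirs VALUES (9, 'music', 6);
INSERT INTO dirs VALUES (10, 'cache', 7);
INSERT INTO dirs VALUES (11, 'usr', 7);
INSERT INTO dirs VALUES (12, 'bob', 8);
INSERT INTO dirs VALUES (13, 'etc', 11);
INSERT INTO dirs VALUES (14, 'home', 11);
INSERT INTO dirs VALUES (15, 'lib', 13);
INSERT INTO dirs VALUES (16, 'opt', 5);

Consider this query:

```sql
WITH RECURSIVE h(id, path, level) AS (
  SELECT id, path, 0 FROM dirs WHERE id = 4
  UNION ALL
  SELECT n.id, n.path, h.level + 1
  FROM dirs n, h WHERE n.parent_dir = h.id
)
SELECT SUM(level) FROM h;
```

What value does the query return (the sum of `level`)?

Base: id=4 (backup) at level 0.
Iteration 1: rows with parent_dir in {4} -> proj (id 7, level 1).
Iteration 2: rows with parent_dir in {7} -> cache (id 10, level 2), usr (id 11, level 2).
Iteration 3: rows with parent_dir in {10,11} -> etc (id 13, level 3), home (id 14, level 3).
Iteration 4: rows with parent_dir in {13,14} -> lib (id 15, level 4).
Iteration 5: no rows with parent_dir in {15}; recursion stops.
SUM(level) = 0 + 1 + 2 + 2 + 3 + 3 + 4 = 15.

15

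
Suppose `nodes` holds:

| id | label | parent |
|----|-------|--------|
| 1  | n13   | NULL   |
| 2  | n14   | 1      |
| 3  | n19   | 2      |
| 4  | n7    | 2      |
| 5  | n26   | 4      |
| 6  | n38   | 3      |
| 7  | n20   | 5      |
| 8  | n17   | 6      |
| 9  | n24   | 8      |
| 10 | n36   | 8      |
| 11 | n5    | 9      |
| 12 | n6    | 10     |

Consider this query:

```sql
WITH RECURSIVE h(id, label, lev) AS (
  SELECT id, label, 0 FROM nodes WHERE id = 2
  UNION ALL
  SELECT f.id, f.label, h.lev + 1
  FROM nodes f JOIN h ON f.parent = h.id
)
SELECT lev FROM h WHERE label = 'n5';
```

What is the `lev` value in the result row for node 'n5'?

Base: id=2 (n14) at lev 0.
Iteration 1: rows with parent in {2} -> n19 (id 3, lev 1), n7 (id 4, lev 1).
Iteration 2: rows with parent in {3,4} -> n26 (id 5, lev 2), n38 (id 6, lev 2).
Iteration 3: rows with parent in {5,6} -> n20 (id 7, lev 3), n17 (id 8, lev 3).
Iteration 4: rows with parent in {7,8} -> n24 (id 9, lev 4), n36 (id 10, lev 4).
Iteration 5: rows with parent in {9,10} -> n5 (id 11, lev 5), n6 (id 12, lev 5).
Iteration 6: no rows with parent in {11,12}; recursion stops.

5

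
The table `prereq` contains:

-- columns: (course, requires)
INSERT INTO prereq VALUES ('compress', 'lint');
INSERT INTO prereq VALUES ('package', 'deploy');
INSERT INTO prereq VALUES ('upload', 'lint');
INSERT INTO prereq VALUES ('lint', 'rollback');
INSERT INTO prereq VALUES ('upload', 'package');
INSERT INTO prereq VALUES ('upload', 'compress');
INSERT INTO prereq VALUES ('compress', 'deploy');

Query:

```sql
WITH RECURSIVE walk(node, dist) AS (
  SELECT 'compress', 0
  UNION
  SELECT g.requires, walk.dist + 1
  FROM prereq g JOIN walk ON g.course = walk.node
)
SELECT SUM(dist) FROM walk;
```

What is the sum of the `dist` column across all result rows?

4

Base: (compress, dist=0).
Iteration 1: edges from {compress} -> (deploy, dist=1), (lint, dist=1).
Iteration 2: edges from {deploy,lint} -> (rollback, dist=2).
Iteration 3: no outgoing edges from {rollback}; recursion stops.
SUM(dist) = 0 + 1 + 1 + 2 = 4.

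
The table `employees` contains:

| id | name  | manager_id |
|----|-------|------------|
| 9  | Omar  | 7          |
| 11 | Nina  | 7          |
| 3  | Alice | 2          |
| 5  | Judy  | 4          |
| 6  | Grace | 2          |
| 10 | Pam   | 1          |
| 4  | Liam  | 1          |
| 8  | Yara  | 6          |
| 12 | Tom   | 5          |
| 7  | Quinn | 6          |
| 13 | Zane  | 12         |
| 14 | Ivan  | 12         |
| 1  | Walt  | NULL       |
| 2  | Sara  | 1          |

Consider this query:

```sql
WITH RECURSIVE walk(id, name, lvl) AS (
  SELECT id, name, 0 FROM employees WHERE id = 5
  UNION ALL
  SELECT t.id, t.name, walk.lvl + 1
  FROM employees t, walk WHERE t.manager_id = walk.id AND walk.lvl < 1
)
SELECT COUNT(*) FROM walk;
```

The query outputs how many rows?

2

Base: id=5 (Judy) at lvl 0.
Iteration 1: rows with manager_id in {5} -> Tom (id 12, lvl 1).
Iteration 2: lvl < 1 fails for all current rows; recursion stops.
Total rows emitted: 2.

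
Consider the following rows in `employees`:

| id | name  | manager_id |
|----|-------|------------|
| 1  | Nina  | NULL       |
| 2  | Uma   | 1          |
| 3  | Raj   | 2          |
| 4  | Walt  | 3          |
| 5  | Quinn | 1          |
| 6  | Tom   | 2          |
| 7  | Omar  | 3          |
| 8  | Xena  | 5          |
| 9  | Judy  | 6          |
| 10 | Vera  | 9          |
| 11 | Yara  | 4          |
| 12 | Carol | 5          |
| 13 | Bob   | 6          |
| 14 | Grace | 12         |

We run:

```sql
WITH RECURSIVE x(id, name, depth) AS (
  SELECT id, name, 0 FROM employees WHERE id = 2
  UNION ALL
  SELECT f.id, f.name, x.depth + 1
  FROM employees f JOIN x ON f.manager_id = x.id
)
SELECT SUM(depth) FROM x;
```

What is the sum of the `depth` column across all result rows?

Base: id=2 (Uma) at depth 0.
Iteration 1: rows with manager_id in {2} -> Raj (id 3, depth 1), Tom (id 6, depth 1).
Iteration 2: rows with manager_id in {3,6} -> Walt (id 4, depth 2), Omar (id 7, depth 2), Judy (id 9, depth 2), Bob (id 13, depth 2).
Iteration 3: rows with manager_id in {4,7,9,13} -> Vera (id 10, depth 3), Yara (id 11, depth 3).
Iteration 4: no rows with manager_id in {10,11}; recursion stops.
SUM(depth) = 0 + 1 + 1 + 2 + 2 + 2 + 2 + 3 + 3 = 16.

16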